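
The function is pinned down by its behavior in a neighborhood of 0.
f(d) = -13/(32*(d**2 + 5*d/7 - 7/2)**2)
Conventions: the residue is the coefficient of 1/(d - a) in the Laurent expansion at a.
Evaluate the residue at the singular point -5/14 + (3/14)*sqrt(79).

The factor d**2 + 5*d/7 - 7/2 splits as (d - a)(d - a') with a = -5/14 + (3/14)*sqrt(79), a' = -5/14 - (3/14)*sqrt(79). At the order-2 pole a set g(d) = (d - a)^2*f(d) = [-13/32] / (d - a')^2.
Order-2 pole: residue = g'(a); g'(-5/14 + (3/14)*sqrt(79)) = (4459/2696112)*sqrt(79), so the residue is (4459/2696112)*sqrt(79).

The residue is (4459/2696112)*sqrt(79).


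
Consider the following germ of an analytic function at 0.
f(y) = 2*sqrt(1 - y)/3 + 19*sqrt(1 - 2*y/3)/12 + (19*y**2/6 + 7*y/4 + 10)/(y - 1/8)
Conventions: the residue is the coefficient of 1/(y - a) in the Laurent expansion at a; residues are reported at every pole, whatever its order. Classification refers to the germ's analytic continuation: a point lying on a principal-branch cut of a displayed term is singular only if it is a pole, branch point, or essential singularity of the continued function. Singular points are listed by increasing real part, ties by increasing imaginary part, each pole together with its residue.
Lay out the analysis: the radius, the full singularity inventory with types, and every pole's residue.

Denominator factor (y - 1/8): pole of order 1 at 1/8, modulus 1/8.
Branch term (19/12)*sqrt(1 - y/(3/2)): its argument vanishes at y = 3/2, a square-root branch point, modulus 3/2.
Branch term (2/3)*sqrt(1 - y/(1)): its argument vanishes at y = 1, a square-root branch point, modulus 1.
The radius of convergence is the smallest modulus among the singular points: 1/8.
The branch terms are analytic at 1/8 and contribute nothing to the residue; only the rational part matters.
At the order-1 pole 1/8 set g(y) = (y - (1/8))*(rational part) = 19*y**2/6 + 7*y/4 + 10.
Simple pole: residue = g(a) at a = 1/8, which is 3943/384.
List the singular points by increasing real part (a conjugate pair: the negative imaginary part first).

Radius of convergence at 0: 1/8.
At 1/8: a pole of order 1; residue 3943/384.
At 1: an algebraic (square-root) branch point.
At 3/2: an algebraic (square-root) branch point.


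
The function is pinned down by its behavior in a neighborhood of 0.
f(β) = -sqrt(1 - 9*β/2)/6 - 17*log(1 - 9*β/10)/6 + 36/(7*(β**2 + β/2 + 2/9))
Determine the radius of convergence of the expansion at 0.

The radius of convergence is 2/9.

Denominator factor (β**2 + β/2 + 2/9): discriminant -23/36, complex-conjugate roots (-1/4) + ((1/12)*sqrt(23))*i and (-1/4) - ((1/12)*sqrt(23))*i; poles of order 1, moduli (1/3)*sqrt(2) and (1/3)*sqrt(2).
Branch term (-1/6)*sqrt(1 - β/(2/9)): its argument vanishes at β = 2/9, a square-root branch point, modulus 2/9.
Branch term (-17/6)*log(1 - β/(10/9)): its argument vanishes at β = 10/9, a logarithmic branch point, modulus 10/9.
The radius of convergence is the smallest modulus among the singular points: 2/9.


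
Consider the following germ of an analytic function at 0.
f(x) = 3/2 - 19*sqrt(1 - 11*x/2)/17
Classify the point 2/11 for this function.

The point is an algebraic (square-root) branch point.

The term (-19/17)*sqrt(1 - x/(2/11)) has argument 1 - 2/11/(2/11) = 0 at 2/11: a square-root (algebraic, two-sheeted) branch point; the remaining terms are analytic or single-valued there.


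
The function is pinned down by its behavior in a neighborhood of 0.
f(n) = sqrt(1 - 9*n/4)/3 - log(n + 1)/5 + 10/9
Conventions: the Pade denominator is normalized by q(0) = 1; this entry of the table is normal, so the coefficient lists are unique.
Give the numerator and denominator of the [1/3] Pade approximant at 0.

The Pade approximant has numerator coefficients [13/9, -28042814057/15058328160]; denominator coefficients [1, -894658863/1003888544, -97057917/349178624, 4027859313/128497733632].

Taylor coefficients needed (expand at 0): a_0 = 13/9, a_1 = -23/40, a_2 = -71/640, a_3 = -4669/15360, a_4 = -46483/163840.
Write the denominator as Q(n) = 1 + q1*n + q2*n^2 + q3*n^3. Requiring Q*f - P = O(n^5) with deg P <= 1 kills the coefficients of n^2..n^4 in Q*f:
  n^2: a_2 + q1*a_1 + q2*a_0 = 0, i.e. -71/640 + (-23/40)*q1 + (13/9)*q2 = 0.
  n^3: a_3 + q1*a_2 + q2*a_1 + q3*a_0 = 0, i.e. -4669/15360 + (-71/640)*q1 + (-23/40)*q2 + (13/9)*q3 = 0.
  n^4: a_4 + q1*a_3 + q2*a_2 + q3*a_1 = 0, i.e. -46483/163840 + (-4669/15360)*q1 + (-71/640)*q2 + (-23/40)*q3 = 0.
Solving this linear system: q1 = -894658863/1003888544, q2 = -97057917/349178624, q3 = 4027859313/128497733632.
The numerator is Q*f truncated at degree 1: P0 = a_0 = 13/9; P1 = a_1 + q1*a_0 = -28042814057/15058328160.


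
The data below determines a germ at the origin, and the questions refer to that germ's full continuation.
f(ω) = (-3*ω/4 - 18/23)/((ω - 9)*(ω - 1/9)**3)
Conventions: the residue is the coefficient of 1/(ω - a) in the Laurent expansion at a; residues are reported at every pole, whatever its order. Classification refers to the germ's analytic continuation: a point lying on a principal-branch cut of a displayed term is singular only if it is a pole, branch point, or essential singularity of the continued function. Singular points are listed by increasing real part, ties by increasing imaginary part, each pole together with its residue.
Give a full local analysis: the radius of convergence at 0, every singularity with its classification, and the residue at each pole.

Radius of convergence at 0: 1/9.
At 1/9: a pole of order 3; residue 505197/47104000.
At 9: a pole of order 1; residue -505197/47104000.

Denominator factor (ω - 9): pole of order 1 at 9, modulus 9.
Denominator factor (ω - 1/9)^3: pole of order 3 at 1/9, modulus 1/9.
The radius of convergence is the smallest modulus among the singular points: 1/9.
At the order-3 pole 1/9 set g(ω) = (ω - (1/9))^3*f(ω) = (-3*ω/4 - 18/23)/(ω - 9).
Order-3 pole: residue = g''(a)/2; g''(1/9) = 505197/23552000, so the residue is 505197/47104000.
At the order-1 pole 9 set g(ω) = (ω - (9))*f(ω) = (-3*ω/4 - 18/23)/(ω - 1/9)**3.
Simple pole: residue = g(a) at a = 9, which is -505197/47104000.
List the singular points by increasing real part (a conjugate pair: the negative imaginary part first).


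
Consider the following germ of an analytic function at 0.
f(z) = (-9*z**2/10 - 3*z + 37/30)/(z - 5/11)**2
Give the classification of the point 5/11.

The denominator factor z - 5/11 vanishes at 5/11 and appears to the power 2; the numerator there equals -574/1815, nonzero, and no other factor vanishes.
Hence a pole whose order is the multiplicity, 2.

The point is a pole of order 2.


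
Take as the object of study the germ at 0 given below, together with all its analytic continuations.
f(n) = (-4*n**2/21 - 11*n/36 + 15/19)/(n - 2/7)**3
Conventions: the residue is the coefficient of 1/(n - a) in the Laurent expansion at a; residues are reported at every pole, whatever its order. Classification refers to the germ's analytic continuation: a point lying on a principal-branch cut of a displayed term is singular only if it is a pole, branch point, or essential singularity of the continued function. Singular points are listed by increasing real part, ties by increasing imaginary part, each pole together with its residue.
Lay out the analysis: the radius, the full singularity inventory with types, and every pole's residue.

Radius of convergence at 0: 2/7.
At 2/7: a pole of order 3; residue -4/21.

Denominator factor (n - 2/7)^3: pole of order 3 at 2/7, modulus 2/7.
The radius of convergence is the smallest modulus among the singular points: 2/7.
At the order-3 pole 2/7 set g(n) = (n - (2/7))^3*f(n) = -4*n**2/21 - 11*n/36 + 15/19.
Order-3 pole: residue = g''(a)/2; g''(2/7) = -8/21, so the residue is -4/21.


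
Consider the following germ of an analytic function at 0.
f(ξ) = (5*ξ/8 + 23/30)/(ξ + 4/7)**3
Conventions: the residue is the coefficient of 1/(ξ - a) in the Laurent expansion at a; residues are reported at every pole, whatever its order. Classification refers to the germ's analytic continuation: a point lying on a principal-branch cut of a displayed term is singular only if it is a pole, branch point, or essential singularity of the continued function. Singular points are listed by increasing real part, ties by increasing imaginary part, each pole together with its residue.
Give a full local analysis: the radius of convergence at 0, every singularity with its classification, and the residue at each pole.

Radius of convergence at 0: 4/7.
At -4/7: a pole of order 3; residue 0.

Denominator factor (ξ + 4/7)^3: pole of order 3 at -4/7, modulus 4/7.
The radius of convergence is the smallest modulus among the singular points: 4/7.
At the order-3 pole -4/7 set g(ξ) = (ξ - (-4/7))^3*f(ξ) = 5*ξ/8 + 23/30.
Order-3 pole: residue = g''(a)/2; g''(-4/7) = 0, so the residue is 0.


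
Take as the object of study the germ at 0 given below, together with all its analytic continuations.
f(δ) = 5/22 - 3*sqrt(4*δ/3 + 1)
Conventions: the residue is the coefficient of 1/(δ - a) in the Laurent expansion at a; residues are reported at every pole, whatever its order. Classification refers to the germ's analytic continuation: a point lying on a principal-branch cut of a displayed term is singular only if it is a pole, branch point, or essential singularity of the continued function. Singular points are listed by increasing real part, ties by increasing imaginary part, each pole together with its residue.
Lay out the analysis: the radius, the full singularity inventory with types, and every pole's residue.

Branch term (-3)*sqrt(1 - δ/(-3/4)): its argument vanishes at δ = -3/4, a square-root branch point, modulus 3/4.
The radius of convergence is the smallest modulus among the singular points: 3/4.

Radius of convergence at 0: 3/4.
At -3/4: an algebraic (square-root) branch point.


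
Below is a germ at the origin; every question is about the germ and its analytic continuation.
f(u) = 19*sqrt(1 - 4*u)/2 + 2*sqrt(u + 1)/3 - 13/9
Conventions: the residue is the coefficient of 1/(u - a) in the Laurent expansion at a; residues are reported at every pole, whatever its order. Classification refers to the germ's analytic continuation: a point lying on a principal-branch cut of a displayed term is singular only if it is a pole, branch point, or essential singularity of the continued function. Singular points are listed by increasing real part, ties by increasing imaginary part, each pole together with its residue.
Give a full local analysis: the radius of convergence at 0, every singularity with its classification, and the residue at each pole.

Branch term (19/2)*sqrt(1 - u/(1/4)): its argument vanishes at u = 1/4, a square-root branch point, modulus 1/4.
Branch term (2/3)*sqrt(1 - u/(-1)): its argument vanishes at u = -1, a square-root branch point, modulus 1.
The radius of convergence is the smallest modulus among the singular points: 1/4.
List the singular points by increasing real part (a conjugate pair: the negative imaginary part first).

Radius of convergence at 0: 1/4.
At -1: an algebraic (square-root) branch point.
At 1/4: an algebraic (square-root) branch point.


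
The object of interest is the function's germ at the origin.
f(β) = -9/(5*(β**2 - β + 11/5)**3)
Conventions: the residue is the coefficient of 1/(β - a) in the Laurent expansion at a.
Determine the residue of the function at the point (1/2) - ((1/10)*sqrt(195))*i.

The residue is -((10/2197)*sqrt(195))*i.

The factor β**2 - β + 11/5 splits as (β - a)(β - a') with a = (1/2) - ((1/10)*sqrt(195))*i, a' = (1/2) + ((1/10)*sqrt(195))*i. At the order-3 pole a set g(β) = (β - a)^3*f(β) = [-9/5] / (β - a')^3.
Order-3 pole: residue = g''(a)/2; g''((1/2) - ((1/10)*sqrt(195))*i) = -((20/2197)*sqrt(195))*i, so the residue is -((10/2197)*sqrt(195))*i.


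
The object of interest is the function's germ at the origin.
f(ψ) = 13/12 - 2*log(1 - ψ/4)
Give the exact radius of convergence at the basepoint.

The radius of convergence is 4.

Branch term (-2)*log(1 - ψ/(4)): its argument vanishes at ψ = 4, a logarithmic branch point, modulus 4.
The radius of convergence is the smallest modulus among the singular points: 4.


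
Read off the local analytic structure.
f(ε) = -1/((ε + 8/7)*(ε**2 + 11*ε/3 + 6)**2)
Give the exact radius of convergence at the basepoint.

Denominator factor (ε**2 + 11*ε/3 + 6)^2: discriminant -95/9, complex-conjugate roots (-11/6) + ((1/6)*sqrt(95))*i and (-11/6) - ((1/6)*sqrt(95))*i; poles of order 2, moduli sqrt(6) and sqrt(6).
Denominator factor (ε + 8/7): pole of order 1 at -8/7, modulus 8/7.
The radius of convergence is the smallest modulus among the singular points: 8/7.

The radius of convergence is 8/7.


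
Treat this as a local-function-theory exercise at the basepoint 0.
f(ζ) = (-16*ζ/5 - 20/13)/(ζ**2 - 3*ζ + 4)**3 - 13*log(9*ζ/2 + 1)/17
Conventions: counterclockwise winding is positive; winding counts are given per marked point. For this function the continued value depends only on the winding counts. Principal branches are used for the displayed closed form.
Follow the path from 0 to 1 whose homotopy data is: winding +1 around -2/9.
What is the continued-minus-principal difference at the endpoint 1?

Continued minus principal equals -(26/17)*pi*i.

The rational part is single-valued and drops out of the difference; each branch term changes only by its own monodromy.
(-13/17)*log(1 - ζ/(-2/9)): each positive loop around -2/9 adds 2*pi*i to the log, so winding +1 contributes (-13/17)*(1)*2*pi*i = -(26/17)*pi*i.
Summing the contributions at ζ = 1 gives -(26/17)*pi*i.


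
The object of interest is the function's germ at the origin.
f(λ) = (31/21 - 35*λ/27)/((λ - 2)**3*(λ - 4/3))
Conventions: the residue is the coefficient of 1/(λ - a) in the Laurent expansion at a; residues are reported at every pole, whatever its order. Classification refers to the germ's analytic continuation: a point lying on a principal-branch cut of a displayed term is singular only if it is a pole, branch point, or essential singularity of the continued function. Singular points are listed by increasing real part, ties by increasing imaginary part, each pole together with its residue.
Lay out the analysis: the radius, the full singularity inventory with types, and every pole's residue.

Denominator factor (λ - 4/3): pole of order 1 at 4/3, modulus 4/3.
Denominator factor (λ - 2)^3: pole of order 3 at 2, modulus 2.
The radius of convergence is the smallest modulus among the singular points: 4/3.
At the order-1 pole 4/3 set g(λ) = (λ - (4/3))*f(λ) = (31/21 - 35*λ/27)/(λ - 2)**3.
Simple pole: residue = g(a) at a = 4/3, which is 143/168.
At the order-3 pole 2 set g(λ) = (λ - (2))^3*f(λ) = (31/21 - 35*λ/27)/(λ - 4/3).
Order-3 pole: residue = g''(a)/2; g''(2) = -143/84, so the residue is -143/168.
List the singular points by increasing real part (a conjugate pair: the negative imaginary part first).

Radius of convergence at 0: 4/3.
At 4/3: a pole of order 1; residue 143/168.
At 2: a pole of order 3; residue -143/168.


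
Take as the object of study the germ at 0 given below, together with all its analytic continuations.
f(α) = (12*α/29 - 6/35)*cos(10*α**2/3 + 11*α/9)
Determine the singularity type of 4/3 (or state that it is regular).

The point is a regular point.

There is no denominator, hence no pole anywhere.
The factor cos(10*α**2/3 + 11*α/9) is entire.
So the germ continues analytically to 4/3.


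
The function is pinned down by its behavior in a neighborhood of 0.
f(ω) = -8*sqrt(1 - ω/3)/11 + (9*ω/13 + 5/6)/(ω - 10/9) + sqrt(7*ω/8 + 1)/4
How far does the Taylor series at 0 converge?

The radius of convergence is 10/9.

Denominator factor (ω - 10/9): pole of order 1 at 10/9, modulus 10/9.
Branch term (-8/11)*sqrt(1 - ω/(3)): its argument vanishes at ω = 3, a square-root branch point, modulus 3.
Branch term (1/4)*sqrt(1 - ω/(-8/7)): its argument vanishes at ω = -8/7, a square-root branch point, modulus 8/7.
The radius of convergence is the smallest modulus among the singular points: 10/9.


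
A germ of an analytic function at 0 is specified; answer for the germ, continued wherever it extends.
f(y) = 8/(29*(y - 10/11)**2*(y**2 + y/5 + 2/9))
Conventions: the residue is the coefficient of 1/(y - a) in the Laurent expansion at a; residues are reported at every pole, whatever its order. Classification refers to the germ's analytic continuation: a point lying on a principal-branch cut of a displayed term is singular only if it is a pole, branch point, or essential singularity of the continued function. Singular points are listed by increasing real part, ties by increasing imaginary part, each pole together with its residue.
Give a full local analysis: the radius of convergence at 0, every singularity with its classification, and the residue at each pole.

Radius of convergence at 0: (1/3)*sqrt(2).
At (-1/10) - ((1/30)*sqrt(191))*i: a pole of order 1; residue (11967021/65090500) + ((143385363/12432285500)*sqrt(191))*i.
At (-1/10) + ((1/30)*sqrt(191))*i: a pole of order 1; residue (11967021/65090500) - ((143385363/12432285500)*sqrt(191))*i.
At 10/11: a pole of order 2; residue -11967021/32545250.

Denominator factor (y - 10/11)^2: pole of order 2 at 10/11, modulus 10/11.
Denominator factor (y**2 + y/5 + 2/9): discriminant -191/225, complex-conjugate roots (-1/10) + ((1/30)*sqrt(191))*i and (-1/10) - ((1/30)*sqrt(191))*i; poles of order 1, moduli (1/3)*sqrt(2) and (1/3)*sqrt(2).
The radius of convergence is the smallest modulus among the singular points: (1/3)*sqrt(2).
The factor y**2 + y/5 + 2/9 splits as (y - a)(y - a') with a = (-1/10) - ((1/30)*sqrt(191))*i, a' = (-1/10) + ((1/30)*sqrt(191))*i. At the order-1 pole a set g(y) = (y - a)*f(y) = [8/(29*(y - 10/11)**2)] / (y - a').
Simple pole: residue = g(a) at a = (-1/10) - ((1/30)*sqrt(191))*i, which is (11967021/65090500) + ((143385363/12432285500)*sqrt(191))*i.
The factor y**2 + y/5 + 2/9 splits as (y - a)(y - a') with a = (-1/10) + ((1/30)*sqrt(191))*i, a' = (-1/10) - ((1/30)*sqrt(191))*i. At the order-1 pole a set g(y) = (y - a)*f(y) = [8/(29*(y - 10/11)**2)] / (y - a').
Simple pole: residue = g(a) at a = (-1/10) + ((1/30)*sqrt(191))*i, which is (11967021/65090500) - ((143385363/12432285500)*sqrt(191))*i.
At the order-2 pole 10/11 set g(y) = (y - (10/11))^2*f(y) = 8/(29*(y**2 + y/5 + 2/9)).
Order-2 pole: residue = g'(a); g'(10/11) = -11967021/32545250, so the residue is -11967021/32545250.
List the singular points by increasing real part (a conjugate pair: the negative imaginary part first).


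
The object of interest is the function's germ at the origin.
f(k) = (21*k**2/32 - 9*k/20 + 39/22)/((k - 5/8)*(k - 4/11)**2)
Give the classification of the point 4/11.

The denominator factor k - 4/11 vanishes at 4/11 and appears to the power 2; the numerator there equals 1026/605, nonzero, and no other factor vanishes.
Hence a pole whose order is the multiplicity, 2.

The point is a pole of order 2.


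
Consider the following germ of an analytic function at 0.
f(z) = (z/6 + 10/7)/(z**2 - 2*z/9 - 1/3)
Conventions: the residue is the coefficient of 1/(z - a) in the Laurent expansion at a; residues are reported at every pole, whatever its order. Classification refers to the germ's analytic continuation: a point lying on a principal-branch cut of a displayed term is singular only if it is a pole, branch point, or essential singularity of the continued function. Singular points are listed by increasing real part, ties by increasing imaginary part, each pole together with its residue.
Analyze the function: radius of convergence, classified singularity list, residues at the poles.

Denominator factor (z**2 - 2*z/9 - 1/3): discriminant 112/81, real irrational roots 1/9 + (2/9)*sqrt(7) and 1/9 - (2/9)*sqrt(7); poles of order 1, moduli 1/9 + (2/9)*sqrt(7) and -1/9 + (2/9)*sqrt(7).
The radius of convergence is the smallest modulus among the singular points: -1/9 + (2/9)*sqrt(7).
The factor z**2 - 2*z/9 - 1/3 splits as (z - a)(z - a') with a = 1/9 - (2/9)*sqrt(7), a' = 1/9 + (2/9)*sqrt(7). At the order-1 pole a set g(z) = (z - a)*f(z) = [z/6 + 10/7] / (z - a').
Simple pole: residue = g(a) at a = 1/9 - (2/9)*sqrt(7), which is 1/12 - (547/1176)*sqrt(7).
The factor z**2 - 2*z/9 - 1/3 splits as (z - a)(z - a') with a = 1/9 + (2/9)*sqrt(7), a' = 1/9 - (2/9)*sqrt(7). At the order-1 pole a set g(z) = (z - a)*f(z) = [z/6 + 10/7] / (z - a').
Simple pole: residue = g(a) at a = 1/9 + (2/9)*sqrt(7), which is 1/12 + (547/1176)*sqrt(7).
List the singular points by increasing real part (a conjugate pair: the negative imaginary part first).

Radius of convergence at 0: -1/9 + (2/9)*sqrt(7).
At 1/9 - (2/9)*sqrt(7): a pole of order 1; residue 1/12 - (547/1176)*sqrt(7).
At 1/9 + (2/9)*sqrt(7): a pole of order 1; residue 1/12 + (547/1176)*sqrt(7).


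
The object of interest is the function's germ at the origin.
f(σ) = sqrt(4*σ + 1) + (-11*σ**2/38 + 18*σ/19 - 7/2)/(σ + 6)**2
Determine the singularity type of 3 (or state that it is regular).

The point is a regular point.

Denominator factors: σ + 6 = 9 at σ = 3 — none vanishes.
Branch term sqrt(1 - σ/(-1/4)): argument at 3 is 13, nonzero, so 3 is not its branch point (a point on a principal cut is still regular for the continued germ).
So the germ continues analytically to 3.


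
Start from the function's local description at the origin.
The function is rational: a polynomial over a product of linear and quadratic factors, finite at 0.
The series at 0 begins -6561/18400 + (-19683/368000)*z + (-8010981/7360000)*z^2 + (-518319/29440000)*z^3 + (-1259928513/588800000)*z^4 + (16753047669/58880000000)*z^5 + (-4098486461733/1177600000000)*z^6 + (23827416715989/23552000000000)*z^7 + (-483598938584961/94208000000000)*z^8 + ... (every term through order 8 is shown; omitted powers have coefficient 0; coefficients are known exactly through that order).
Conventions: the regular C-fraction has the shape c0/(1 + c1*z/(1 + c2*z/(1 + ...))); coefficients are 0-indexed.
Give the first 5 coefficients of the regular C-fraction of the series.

The regular C-fraction coefficients are [-6561/18400, -3/20, -101/5, 62069/3030, -1459507/26867010].

Taylor coefficients (read off): a_0 = -6561/18400, a_1 = -19683/368000, a_2 = -8010981/7360000, a_3 = -518319/29440000, a_4 = -1259928513/588800000.
c0 = a_0 = -6561/18400. Peel one level at a time: if S = 1 + c*z/S' with S'(0) = 1, then c is the z-coefficient of S and S' = c*z/(S - 1).
S_1 = c0/f = 1 + (-3/20)*z + (-303/100)*z^2 + ...; c1 = -3/20.
S_2 = c1*z/(S_1 - 1) = 1 + (-101/5)*z + (62069/150)*z^2 + ...; c2 = -101/5.
S_3 = c2*z/(S_2 - 1) = 1 + (62069/3030)*z + (10216549/9180900)*z^2 + ...; c3 = 62069/3030.
S_4 = c3*z/(S_3 - 1) = 1 + (-1459507/26867010)*z + ...; c4 = -1459507/26867010.


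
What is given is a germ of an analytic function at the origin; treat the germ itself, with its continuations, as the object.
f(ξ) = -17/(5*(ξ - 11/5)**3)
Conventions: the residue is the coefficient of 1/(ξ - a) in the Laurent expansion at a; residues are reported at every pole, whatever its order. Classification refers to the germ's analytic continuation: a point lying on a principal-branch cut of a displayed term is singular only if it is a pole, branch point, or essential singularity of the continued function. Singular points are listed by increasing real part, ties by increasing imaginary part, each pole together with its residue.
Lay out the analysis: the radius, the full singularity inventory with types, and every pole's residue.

Denominator factor (ξ - 11/5)^3: pole of order 3 at 11/5, modulus 11/5.
The radius of convergence is the smallest modulus among the singular points: 11/5.
At the order-3 pole 11/5 set g(ξ) = (ξ - (11/5))^3*f(ξ) = -17/5.
Order-3 pole: residue = g''(a)/2; g''(11/5) = 0, so the residue is 0.

Radius of convergence at 0: 11/5.
At 11/5: a pole of order 3; residue 0.


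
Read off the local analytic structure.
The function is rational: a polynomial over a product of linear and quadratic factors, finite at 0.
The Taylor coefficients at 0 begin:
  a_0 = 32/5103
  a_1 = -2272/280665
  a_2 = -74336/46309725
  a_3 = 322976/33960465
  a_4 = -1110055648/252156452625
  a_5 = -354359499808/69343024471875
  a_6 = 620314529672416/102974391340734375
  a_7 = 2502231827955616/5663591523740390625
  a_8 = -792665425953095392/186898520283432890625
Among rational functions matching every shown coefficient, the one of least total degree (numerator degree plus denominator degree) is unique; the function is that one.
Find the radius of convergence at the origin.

No rational of total degree below 7 reproduces all 9 coefficients; solving the [0/7] Pade equations on them gives f(ξ) = 11/(14*(ξ + 11)*(ξ**2 + 9*ξ/10 + 9/4)**3), whose expansion matches every shown term.
Denominator factor (ξ + 11): pole of order 1 at -11, modulus 11.
Denominator factor (ξ**2 + 9*ξ/10 + 9/4)^3: discriminant -819/100, complex-conjugate roots (-9/20) + ((3/20)*sqrt(91))*i and (-9/20) - ((3/20)*sqrt(91))*i; poles of order 3, moduli 3/2 and 3/2.
The radius of convergence is the smallest modulus among the singular points: 3/2.

The radius of convergence is 3/2.


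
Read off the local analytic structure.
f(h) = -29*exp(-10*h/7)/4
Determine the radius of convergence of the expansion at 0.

The radius of convergence is infinite.

The factor exp(-10*h/7) is entire and contributes no finite singular point.
The polynomial part has no poles.
No finite singular points: the Taylor series at 0 converges everywhere.


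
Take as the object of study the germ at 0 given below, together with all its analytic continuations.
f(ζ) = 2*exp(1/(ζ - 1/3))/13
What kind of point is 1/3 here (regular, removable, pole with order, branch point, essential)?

The exponent 1/(ζ - (1/3)) has a pole at 1/3, so exp(1/(ζ - (1/3))) takes every nonzero value near it: an essential singularity (not a pole of any order).

The point is an essential singularity.


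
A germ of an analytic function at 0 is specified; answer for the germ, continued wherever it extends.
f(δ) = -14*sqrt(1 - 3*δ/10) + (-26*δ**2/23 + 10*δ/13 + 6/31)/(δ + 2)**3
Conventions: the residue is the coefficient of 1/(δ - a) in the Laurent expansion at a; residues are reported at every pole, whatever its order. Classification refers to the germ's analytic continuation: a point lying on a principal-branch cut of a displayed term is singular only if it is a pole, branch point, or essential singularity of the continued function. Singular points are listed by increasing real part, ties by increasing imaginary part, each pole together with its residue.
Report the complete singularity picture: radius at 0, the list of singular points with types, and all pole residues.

Radius of convergence at 0: 2.
At -2: a pole of order 3; residue -26/23.
At 10/3: an algebraic (square-root) branch point.

Denominator factor (δ + 2)^3: pole of order 3 at -2, modulus 2.
Branch term (-14)*sqrt(1 - δ/(10/3)): its argument vanishes at δ = 10/3, a square-root branch point, modulus 10/3.
The radius of convergence is the smallest modulus among the singular points: 2.
The branch term is analytic at -2 and contributes nothing to the residue; only the rational part matters.
At the order-3 pole -2 set g(δ) = (δ - (-2))^3*(rational part) = -26*δ**2/23 + 10*δ/13 + 6/31.
Order-3 pole: residue = g''(a)/2; g''(-2) = -52/23, so the residue is -26/23.
List the singular points by increasing real part (a conjugate pair: the negative imaginary part first).


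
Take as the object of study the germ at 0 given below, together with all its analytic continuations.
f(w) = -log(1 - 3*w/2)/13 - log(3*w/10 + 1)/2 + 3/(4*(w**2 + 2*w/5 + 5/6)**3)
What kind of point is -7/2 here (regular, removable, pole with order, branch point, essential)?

The point is a regular point.

Denominator factors: w**2 + 2*w/5 + 5/6 = 701/60 at w = -7/2 — none vanishes.
Branch term log(1 - w/(-10/3)): argument at -7/2 is -1/20, nonzero, so -7/2 is not its branch point (a point on a principal cut is still regular for the continued germ).
Branch term log(1 - w/(2/3)): argument at -7/2 is 25/4, nonzero, so -7/2 is not its branch point (a point on a principal cut is still regular for the continued germ).
So the germ continues analytically to -7/2.


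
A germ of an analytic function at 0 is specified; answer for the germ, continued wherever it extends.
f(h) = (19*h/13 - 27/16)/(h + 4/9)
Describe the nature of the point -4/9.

The point is a pole of order 1.

The denominator factor h + 4/9 vanishes at -4/9 and appears to the power 1; the numerator there equals -4375/1872, nonzero, and no other factor vanishes.
Hence a pole whose order is the multiplicity, 1.


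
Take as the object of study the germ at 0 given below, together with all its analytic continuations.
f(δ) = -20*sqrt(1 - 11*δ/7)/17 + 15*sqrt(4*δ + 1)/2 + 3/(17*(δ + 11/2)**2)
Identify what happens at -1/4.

The point is an algebraic (square-root) branch point.

The term (15/2)*sqrt(1 - δ/(-1/4)) has argument 1 - -1/4/(-1/4) = 0 at -1/4: a square-root (algebraic, two-sheeted) branch point; the remaining terms are analytic or single-valued there.


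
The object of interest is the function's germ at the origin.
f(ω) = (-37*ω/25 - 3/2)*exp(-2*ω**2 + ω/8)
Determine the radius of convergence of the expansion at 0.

The factor exp(-2*ω**2 + ω/8) is entire and contributes no finite singular point.
The polynomial part has no poles.
No finite singular points: the Taylor series at 0 converges everywhere.

The radius of convergence is infinite.


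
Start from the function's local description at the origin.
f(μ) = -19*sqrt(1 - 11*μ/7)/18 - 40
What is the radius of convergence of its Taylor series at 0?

The radius of convergence is 7/11.

Branch term (-19/18)*sqrt(1 - μ/(7/11)): its argument vanishes at μ = 7/11, a square-root branch point, modulus 7/11.
The radius of convergence is the smallest modulus among the singular points: 7/11.


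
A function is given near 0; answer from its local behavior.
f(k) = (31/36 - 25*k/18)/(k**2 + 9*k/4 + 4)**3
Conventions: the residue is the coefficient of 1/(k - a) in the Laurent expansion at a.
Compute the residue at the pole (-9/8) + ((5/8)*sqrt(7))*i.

The factor k**2 + 9*k/4 + 4 splits as (k - a)(k - a') with a = (-9/8) + ((5/8)*sqrt(7))*i, a' = (-9/8) - ((5/8)*sqrt(7))*i. At the order-3 pole a set g(k) = (k - a)^3*f(k) = [31/36 - 25*k/18] / (k - a')^3.
Order-3 pole: residue = g''(a)/2; g''((-9/8) + ((5/8)*sqrt(7))*i) = -((89344/3215625)*sqrt(7))*i, so the residue is -((44672/3215625)*sqrt(7))*i.

The residue is -((44672/3215625)*sqrt(7))*i.


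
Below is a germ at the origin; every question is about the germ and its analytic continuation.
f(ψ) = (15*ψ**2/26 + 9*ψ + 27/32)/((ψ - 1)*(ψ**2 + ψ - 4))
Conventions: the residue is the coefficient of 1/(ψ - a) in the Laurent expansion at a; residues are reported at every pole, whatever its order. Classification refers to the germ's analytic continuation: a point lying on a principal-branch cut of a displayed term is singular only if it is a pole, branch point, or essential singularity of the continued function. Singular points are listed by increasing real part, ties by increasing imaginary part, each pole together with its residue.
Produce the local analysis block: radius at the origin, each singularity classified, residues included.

Denominator factor (ψ**2 + ψ - 4): discriminant 17, real irrational roots -1/2 + (1/2)*sqrt(17) and -1/2 - (1/2)*sqrt(17); poles of order 1, moduli -1/2 + (1/2)*sqrt(17) and 1/2 + (1/2)*sqrt(17).
Denominator factor (ψ - 1): pole of order 1 at 1, modulus 1.
The radius of convergence is the smallest modulus among the singular points: 1.
The factor ψ**2 + ψ - 4 splits as (ψ - a)(ψ - a') with a = -1/2 - (1/2)*sqrt(17), a' = -1/2 + (1/2)*sqrt(17). At the order-1 pole a set g(ψ) = (ψ - a)*f(ψ) = [(15*ψ**2/26 + 9*ψ + 27/32)/(ψ - 1)] / (ψ - a').
Simple pole: residue = g(a) at a = -1/2 - (1/2)*sqrt(17), which is 4815/1664 - (28461/28288)*sqrt(17).
At the order-1 pole 1 set g(ψ) = (ψ - (1))*f(ψ) = (15*ψ**2/26 + 9*ψ + 27/32)/(ψ**2 + ψ - 4).
Simple pole: residue = g(a) at a = 1, which is -4335/832.
The factor ψ**2 + ψ - 4 splits as (ψ - a)(ψ - a') with a = -1/2 + (1/2)*sqrt(17), a' = -1/2 - (1/2)*sqrt(17). At the order-1 pole a set g(ψ) = (ψ - a)*f(ψ) = [(15*ψ**2/26 + 9*ψ + 27/32)/(ψ - 1)] / (ψ - a').
Simple pole: residue = g(a) at a = -1/2 + (1/2)*sqrt(17), which is 4815/1664 + (28461/28288)*sqrt(17).
List the singular points by increasing real part (a conjugate pair: the negative imaginary part first).

Radius of convergence at 0: 1.
At -1/2 - (1/2)*sqrt(17): a pole of order 1; residue 4815/1664 - (28461/28288)*sqrt(17).
At 1: a pole of order 1; residue -4335/832.
At -1/2 + (1/2)*sqrt(17): a pole of order 1; residue 4815/1664 + (28461/28288)*sqrt(17).


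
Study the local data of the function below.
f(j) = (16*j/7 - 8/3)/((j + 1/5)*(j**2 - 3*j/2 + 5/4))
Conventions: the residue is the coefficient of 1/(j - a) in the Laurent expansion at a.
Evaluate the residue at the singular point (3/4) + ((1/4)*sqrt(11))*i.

The residue is (3280/3339) - ((400/5247)*sqrt(11))*i.

The factor j**2 - 3*j/2 + 5/4 splits as (j - a)(j - a') with a = (3/4) + ((1/4)*sqrt(11))*i, a' = (3/4) - ((1/4)*sqrt(11))*i. At the order-1 pole a set g(j) = (j - a)*f(j) = [(16*j/7 - 8/3)/(j + 1/5)] / (j - a').
Simple pole: residue = g(a) at a = (3/4) + ((1/4)*sqrt(11))*i, which is (3280/3339) - ((400/5247)*sqrt(11))*i.


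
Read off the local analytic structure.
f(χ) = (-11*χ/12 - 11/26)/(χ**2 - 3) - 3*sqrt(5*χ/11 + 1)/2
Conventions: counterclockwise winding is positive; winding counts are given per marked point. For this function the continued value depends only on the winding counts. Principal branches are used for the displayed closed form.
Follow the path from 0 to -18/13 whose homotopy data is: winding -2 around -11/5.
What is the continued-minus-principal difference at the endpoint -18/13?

Continued minus principal equals 0.

The rational part is single-valued and drops out of the difference; each branch term changes only by its own monodromy.
(-3/2)*sqrt(1 - χ/(-11/5)): winding -2 is even, the square root returns to the same sheet, contribution 0.
Summing the contributions at χ = -18/13 gives 0.


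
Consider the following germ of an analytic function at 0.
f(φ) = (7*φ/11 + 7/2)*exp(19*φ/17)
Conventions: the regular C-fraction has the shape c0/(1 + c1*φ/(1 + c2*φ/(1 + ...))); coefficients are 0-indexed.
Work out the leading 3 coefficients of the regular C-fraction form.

The regular C-fraction coefficients are [7/2, -243/187, 60205/90882].

Taylor coefficients (expand at 0): a_0 = 7/2, a_1 = 1701/374, a_2 = 36841/12716.
c0 = a_0 = 7/2. Peel one level at a time: if S = 1 + c*φ/S' with S'(0) = 1, then c is the φ-coefficient of S and S' = c*φ/(S - 1).
S_1 = c0/f = 1 + (-243/187)*φ + (60205/69938)*φ^2 + ...; c1 = -243/187.
S_2 = c1*φ/(S_1 - 1) = 1 + (60205/90882)*φ + ...; c2 = 60205/90882.


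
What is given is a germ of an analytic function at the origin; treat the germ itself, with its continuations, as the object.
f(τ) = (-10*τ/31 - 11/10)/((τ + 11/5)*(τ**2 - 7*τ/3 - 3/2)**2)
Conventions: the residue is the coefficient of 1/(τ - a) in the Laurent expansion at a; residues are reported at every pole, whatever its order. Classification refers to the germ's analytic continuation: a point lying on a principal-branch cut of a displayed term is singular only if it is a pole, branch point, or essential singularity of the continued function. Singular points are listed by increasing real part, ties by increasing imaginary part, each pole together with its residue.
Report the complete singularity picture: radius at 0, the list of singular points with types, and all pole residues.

Radius of convergence at 0: -7/6 + (1/6)*sqrt(103).
At -11/5: a pole of order 1; residue -272250/50078671.
At 7/6 - (1/6)*sqrt(103): a pole of order 2; residue 136125/50078671 - (1008504522/531284620639)*sqrt(103).
At 7/6 + (1/6)*sqrt(103): a pole of order 2; residue 136125/50078671 + (1008504522/531284620639)*sqrt(103).

Denominator factor (τ**2 - 7*τ/3 - 3/2)^2: discriminant 103/9, real irrational roots 7/6 + (1/6)*sqrt(103) and 7/6 - (1/6)*sqrt(103); poles of order 2, moduli 7/6 + (1/6)*sqrt(103) and -7/6 + (1/6)*sqrt(103).
Denominator factor (τ + 11/5): pole of order 1 at -11/5, modulus 11/5.
The radius of convergence is the smallest modulus among the singular points: -7/6 + (1/6)*sqrt(103).
At the order-1 pole -11/5 set g(τ) = (τ - (-11/5))*f(τ) = (-10*τ/31 - 11/10)/(τ**2 - 7*τ/3 - 3/2)**2.
Simple pole: residue = g(a) at a = -11/5, which is -272250/50078671.
The factor τ**2 - 7*τ/3 - 3/2 splits as (τ - a)(τ - a') with a = 7/6 - (1/6)*sqrt(103), a' = 7/6 + (1/6)*sqrt(103). At the order-2 pole a set g(τ) = (τ - a)^2*f(τ) = [(-10*τ/31 - 11/10)/(τ + 11/5)] / (τ - a')^2.
Order-2 pole: residue = g'(a); g'(7/6 - (1/6)*sqrt(103)) = 136125/50078671 - (1008504522/531284620639)*sqrt(103), so the residue is 136125/50078671 - (1008504522/531284620639)*sqrt(103).
The factor τ**2 - 7*τ/3 - 3/2 splits as (τ - a)(τ - a') with a = 7/6 + (1/6)*sqrt(103), a' = 7/6 - (1/6)*sqrt(103). At the order-2 pole a set g(τ) = (τ - a)^2*f(τ) = [(-10*τ/31 - 11/10)/(τ + 11/5)] / (τ - a')^2.
Order-2 pole: residue = g'(a); g'(7/6 + (1/6)*sqrt(103)) = 136125/50078671 + (1008504522/531284620639)*sqrt(103), so the residue is 136125/50078671 + (1008504522/531284620639)*sqrt(103).
List the singular points by increasing real part (a conjugate pair: the negative imaginary part first).


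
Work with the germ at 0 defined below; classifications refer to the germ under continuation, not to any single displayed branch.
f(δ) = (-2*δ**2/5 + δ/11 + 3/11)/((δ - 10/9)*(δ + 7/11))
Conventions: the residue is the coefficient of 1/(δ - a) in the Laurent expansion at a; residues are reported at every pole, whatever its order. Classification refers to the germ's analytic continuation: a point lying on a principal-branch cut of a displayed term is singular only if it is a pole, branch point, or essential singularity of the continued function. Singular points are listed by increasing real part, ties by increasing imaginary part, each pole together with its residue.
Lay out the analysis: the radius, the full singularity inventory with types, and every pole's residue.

Denominator factor (δ - 10/9): pole of order 1 at 10/9, modulus 10/9.
Denominator factor (δ + 7/11): pole of order 1 at -7/11, modulus 7/11.
The radius of convergence is the smallest modulus among the singular points: 7/11.
At the order-1 pole -7/11 set g(δ) = (δ - (-7/11))*f(δ) = (-2*δ**2/5 + δ/11 + 3/11)/(δ - 10/9).
Simple pole: residue = g(a) at a = -7/11, which is -288/9515.
At the order-1 pole 10/9 set g(δ) = (δ - (10/9))*f(δ) = (-2*δ**2/5 + δ/11 + 3/11)/(δ + 7/11).
Simple pole: residue = g(a) at a = 10/9, which is -107/1557.
List the singular points by increasing real part (a conjugate pair: the negative imaginary part first).

Radius of convergence at 0: 7/11.
At -7/11: a pole of order 1; residue -288/9515.
At 10/9: a pole of order 1; residue -107/1557.


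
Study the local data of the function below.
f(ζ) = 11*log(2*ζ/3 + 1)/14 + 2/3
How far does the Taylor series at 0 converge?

Branch term (11/14)*log(1 - ζ/(-3/2)): its argument vanishes at ζ = -3/2, a logarithmic branch point, modulus 3/2.
The radius of convergence is the smallest modulus among the singular points: 3/2.

The radius of convergence is 3/2.


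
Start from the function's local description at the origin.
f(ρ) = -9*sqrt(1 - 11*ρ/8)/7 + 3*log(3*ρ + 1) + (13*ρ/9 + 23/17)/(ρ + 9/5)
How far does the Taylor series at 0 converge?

Denominator factor (ρ + 9/5): pole of order 1 at -9/5, modulus 9/5.
Branch term (3)*log(1 - ρ/(-1/3)): its argument vanishes at ρ = -1/3, a logarithmic branch point, modulus 1/3.
Branch term (-9/7)*sqrt(1 - ρ/(8/11)): its argument vanishes at ρ = 8/11, a square-root branch point, modulus 8/11.
The radius of convergence is the smallest modulus among the singular points: 1/3.

The radius of convergence is 1/3.


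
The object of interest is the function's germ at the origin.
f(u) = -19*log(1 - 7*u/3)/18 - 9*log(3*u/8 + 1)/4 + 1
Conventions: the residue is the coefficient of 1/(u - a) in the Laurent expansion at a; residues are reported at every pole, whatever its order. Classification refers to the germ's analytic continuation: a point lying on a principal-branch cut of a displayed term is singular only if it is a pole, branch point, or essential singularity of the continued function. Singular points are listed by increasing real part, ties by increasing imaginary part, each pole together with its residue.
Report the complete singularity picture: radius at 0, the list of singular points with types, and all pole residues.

Radius of convergence at 0: 3/7.
At -8/3: a logarithmic branch point.
At 3/7: a logarithmic branch point.

Branch term (-19/18)*log(1 - u/(3/7)): its argument vanishes at u = 3/7, a logarithmic branch point, modulus 3/7.
Branch term (-9/4)*log(1 - u/(-8/3)): its argument vanishes at u = -8/3, a logarithmic branch point, modulus 8/3.
The radius of convergence is the smallest modulus among the singular points: 3/7.
List the singular points by increasing real part (a conjugate pair: the negative imaginary part first).
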